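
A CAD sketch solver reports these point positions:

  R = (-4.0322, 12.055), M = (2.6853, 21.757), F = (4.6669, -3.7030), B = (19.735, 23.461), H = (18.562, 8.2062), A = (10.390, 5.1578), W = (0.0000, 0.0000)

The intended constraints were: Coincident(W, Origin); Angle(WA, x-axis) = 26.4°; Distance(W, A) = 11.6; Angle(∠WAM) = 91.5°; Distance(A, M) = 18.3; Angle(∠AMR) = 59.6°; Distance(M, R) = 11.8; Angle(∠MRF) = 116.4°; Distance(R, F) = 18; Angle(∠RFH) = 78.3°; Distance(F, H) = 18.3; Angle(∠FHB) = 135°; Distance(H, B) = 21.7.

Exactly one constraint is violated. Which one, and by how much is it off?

Distance(H, B) = 21.7 — off by 6.40.

W = (0.00, 0.00) ✓; WA at 26.40° ✓; |WA| = 11.60 ✓; ∠WAM = 91.50° ✓; |AM| = 18.30 ✓; ∠AMR = 59.60° ✓; |MR| = 11.80 ✓; ∠MRF = 116.4° ✓; |RF| = 18.00 ✓; ∠RFH = 78.30° ✓; |FH| = 18.30 ✓; ∠FHB = 135.0° ✓; |HB| = 15.30 ✗.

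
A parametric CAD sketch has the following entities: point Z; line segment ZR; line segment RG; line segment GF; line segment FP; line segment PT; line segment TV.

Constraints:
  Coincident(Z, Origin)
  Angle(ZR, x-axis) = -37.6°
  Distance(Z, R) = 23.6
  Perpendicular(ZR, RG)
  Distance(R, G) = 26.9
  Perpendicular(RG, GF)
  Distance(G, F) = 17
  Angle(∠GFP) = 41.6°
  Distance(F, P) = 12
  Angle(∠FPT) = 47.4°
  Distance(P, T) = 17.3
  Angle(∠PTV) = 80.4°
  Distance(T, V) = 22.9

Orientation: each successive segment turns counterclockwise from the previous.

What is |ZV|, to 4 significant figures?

32.83

Z is at the origin; ZR runs at -37.6° with length 23.6, so R = (18.70, -14.40). ZR ⟂ RG, so RG runs at 52.40°; with |RG| = 26.9, G = (35.11, 6.913). The perpendicularity gives GF at right angles to RG, so GF runs at 142.4°; with |GF| = 17.0, F = (21.64, 17.29). ∠GFP = 41.6° gives FP at -79.20° from the x-axis; with |FP| = 12.0, P = (23.89, 5.498). ∠FPT = 47.4° gives PT at 53.40° from the x-axis; with |PT| = 17.3, T = (34.21, 19.39). ∠PTV = 80.4° gives TV at 153.0° from the x-axis; with |TV| = 22.9, V = (13.80, 29.78). Then |ZV| = |V − Z| = 32.83.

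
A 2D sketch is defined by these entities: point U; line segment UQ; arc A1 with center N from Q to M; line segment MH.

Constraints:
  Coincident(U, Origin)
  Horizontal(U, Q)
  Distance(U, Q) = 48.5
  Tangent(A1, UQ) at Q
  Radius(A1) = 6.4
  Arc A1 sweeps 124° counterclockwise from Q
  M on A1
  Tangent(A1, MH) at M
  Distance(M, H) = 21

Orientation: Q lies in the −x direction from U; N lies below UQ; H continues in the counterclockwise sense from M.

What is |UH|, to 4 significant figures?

50.19

U is at the origin; UQ is horizontal with |UQ| = 48.5 and Q on the −x side, so Q = (-48.50, 0.000). The tangent condition forces NQ to be normal to UQ, so N = Q + (0, -6.4) = (-48.50, -6.400). On A1, Q sits at bearing 90° from N; a 124° counterclockwise sweep puts M at bearing 214°, so M = N + 6.4·(cos 214°, sin 214°) = (-53.81, -9.979). Tangency of A1 to MH means the radius NM is perpendicular to MH, so MH runs along (−sin 214°, cos 214°); with |MH| = 21.0, H = (-42.06, -27.39). Then |UH| = |H − U| = 50.19.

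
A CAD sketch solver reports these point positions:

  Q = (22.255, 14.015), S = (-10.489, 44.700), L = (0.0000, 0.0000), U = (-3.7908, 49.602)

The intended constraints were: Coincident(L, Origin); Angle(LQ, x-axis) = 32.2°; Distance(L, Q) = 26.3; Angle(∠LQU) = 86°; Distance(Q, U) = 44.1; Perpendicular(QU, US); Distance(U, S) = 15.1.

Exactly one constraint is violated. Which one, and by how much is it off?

Distance(U, S) = 15.1 — off by 6.80.

L = (0.00, 0.00) ✓; LQ at 32.20° ✓; |LQ| = 26.30 ✓; ∠LQU = 86.00° ✓; |QU| = 44.10 ✓; ∠(QU, US) = 90.00° ✓; |US| = 8.300 ✗.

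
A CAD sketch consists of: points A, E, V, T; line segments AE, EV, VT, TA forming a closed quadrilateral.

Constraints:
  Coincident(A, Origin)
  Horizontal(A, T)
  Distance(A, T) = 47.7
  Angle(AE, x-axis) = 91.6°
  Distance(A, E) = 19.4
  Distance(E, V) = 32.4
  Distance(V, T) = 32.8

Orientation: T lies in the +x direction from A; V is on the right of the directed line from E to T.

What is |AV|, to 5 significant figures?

18.108

Checks: |EV| = 32.40 ✓; |VT| = 32.80 ✓.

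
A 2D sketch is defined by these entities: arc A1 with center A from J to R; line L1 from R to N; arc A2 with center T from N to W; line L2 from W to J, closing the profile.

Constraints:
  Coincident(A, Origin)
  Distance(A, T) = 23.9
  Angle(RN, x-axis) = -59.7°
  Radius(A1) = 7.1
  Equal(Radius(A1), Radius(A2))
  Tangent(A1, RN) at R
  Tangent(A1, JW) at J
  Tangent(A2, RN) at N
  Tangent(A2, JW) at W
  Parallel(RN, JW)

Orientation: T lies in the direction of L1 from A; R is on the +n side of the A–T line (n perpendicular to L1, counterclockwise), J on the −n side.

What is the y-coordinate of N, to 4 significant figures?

-17.05

The slot axis is L1's direction at -59.7°, so u = (cos -59.7°, sin -59.7°) = (0.5045, -0.8634) and n = (−sin -59.7°, cos -59.7°) = (0.8634, 0.5045). A is at the origin and T lies 23.9 along u from A, so T = 23.9·u = (12.06, -20.64). Tangency of A1 to both parallel lines with radius 7.1 puts R and J at A ± 7.1·n: R = (6.130, 3.582), J = (-6.130, -3.582). Equal radii place N and W the same way about T: N = T + 7.1·n = (18.19, -17.05), W = T − 7.1·n = (5.928, -24.22). So N.y = -17.05.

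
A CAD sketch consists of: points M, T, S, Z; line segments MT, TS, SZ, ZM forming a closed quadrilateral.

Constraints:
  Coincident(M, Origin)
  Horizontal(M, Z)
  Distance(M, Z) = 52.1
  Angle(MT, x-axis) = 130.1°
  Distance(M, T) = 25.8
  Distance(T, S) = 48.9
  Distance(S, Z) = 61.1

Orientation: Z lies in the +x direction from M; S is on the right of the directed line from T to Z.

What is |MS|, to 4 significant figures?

27.26

M is at the origin; M and Z share the same y with |MZ| = 52.1 and Z in +x, so Z = (52.1, 0). MT runs at 130.1° with |MT| = 25.8, so T = (-16.62, 19.73). S is determined by |TS| = 48.9 and |SZ| = 61.1 together: it lies at the intersection of circle(T, 48.9) and circle(Z, 61.1). With |TZ| = 71.50, the foot of the radical line on TZ is 26.36 from T and the perpendicular offset is √(48.9² − 26.36²) = 41.19. Taking the right-of-TZ solution: S = (-2.648, -27.13).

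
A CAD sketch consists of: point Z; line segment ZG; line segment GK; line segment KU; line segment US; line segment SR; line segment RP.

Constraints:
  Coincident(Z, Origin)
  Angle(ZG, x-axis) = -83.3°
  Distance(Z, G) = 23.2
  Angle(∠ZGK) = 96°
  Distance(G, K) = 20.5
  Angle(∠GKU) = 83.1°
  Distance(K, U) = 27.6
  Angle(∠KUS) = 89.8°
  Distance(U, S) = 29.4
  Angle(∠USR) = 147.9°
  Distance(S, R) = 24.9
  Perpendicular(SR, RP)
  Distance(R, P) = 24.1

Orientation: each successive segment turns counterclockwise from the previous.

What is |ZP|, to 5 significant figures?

36.371

Z is at the origin; ZG runs at -83.3° with length 23.2, so G = (2.7068, -23.042). ∠ZGK = 96.0° gives GK at 0.70000° from the x-axis; with |GK| = 20.5, K = (23.205, -22.791). ∠GKU = 83.1° gives KU at 97.600° from the x-axis; with |KU| = 27.6, U = (19.555, 4.5664). ∠KUS = 89.8° gives US at -172.20° from the x-axis; with |US| = 29.4, S = (-9.5730, 0.57640). ∠USR = 147.9° gives SR at -140.10° from the x-axis; with |SR| = 24.9, R = (-28.675, -15.396). The perpendicularity gives RP at right angles to SR, so RP runs at -50.100°; with |RP| = 24.1, P = (-13.217, -33.884). Then |ZP| = |P − Z| = 36.371.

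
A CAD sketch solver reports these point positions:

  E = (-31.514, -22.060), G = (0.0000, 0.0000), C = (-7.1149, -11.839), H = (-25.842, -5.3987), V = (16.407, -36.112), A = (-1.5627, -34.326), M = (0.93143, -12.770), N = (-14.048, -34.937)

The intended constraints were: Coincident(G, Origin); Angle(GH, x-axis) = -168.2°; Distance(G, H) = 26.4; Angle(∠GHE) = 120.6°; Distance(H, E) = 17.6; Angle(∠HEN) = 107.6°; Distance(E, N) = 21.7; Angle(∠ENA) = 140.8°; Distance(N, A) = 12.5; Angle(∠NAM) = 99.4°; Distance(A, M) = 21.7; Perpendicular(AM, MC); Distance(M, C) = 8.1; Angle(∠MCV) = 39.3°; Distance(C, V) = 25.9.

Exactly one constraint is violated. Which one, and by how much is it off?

Distance(C, V) = 25.9 — off by 7.90.

G = (0.00, 0.00) ✓; GH at -168.2° ✓; |GH| = 26.40 ✓; ∠GHE = 120.6° ✓; |HE| = 17.60 ✓; ∠HEN = 107.6° ✓; |EN| = 21.70 ✓; ∠ENA = 140.8° ✓; |NA| = 12.50 ✓; ∠NAM = 99.40° ✓; |AM| = 21.70 ✓; ∠(AM, MC) = 90.00° ✓; |MC| = 8.100 ✓; ∠MCV = 39.30° ✓; |CV| = 33.80 ✗.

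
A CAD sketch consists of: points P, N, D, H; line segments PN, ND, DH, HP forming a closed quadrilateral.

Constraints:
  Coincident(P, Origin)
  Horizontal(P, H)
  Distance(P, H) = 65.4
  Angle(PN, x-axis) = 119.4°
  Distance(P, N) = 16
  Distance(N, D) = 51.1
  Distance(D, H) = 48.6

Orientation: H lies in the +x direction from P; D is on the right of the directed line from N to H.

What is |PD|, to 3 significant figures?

35.4

P is at the origin; PH is horizontal with |PH| = 65.4 and H in +x, so H = (65.4, 0). PN runs at 119.4° with |PN| = 16.0, so N = (-7.85, 13.9). D is determined by |ND| = 51.1 and |DH| = 48.6 together: it lies at the intersection of circle(N, 51.1) and circle(H, 48.6). With |NH| = 74.6, the foot of the radical line on NH is 39.0 from N and the perpendicular offset is √(51.1² − 39.0²) = 33.1. Taking the right-of-NH solution: D = (24.2, -25.8).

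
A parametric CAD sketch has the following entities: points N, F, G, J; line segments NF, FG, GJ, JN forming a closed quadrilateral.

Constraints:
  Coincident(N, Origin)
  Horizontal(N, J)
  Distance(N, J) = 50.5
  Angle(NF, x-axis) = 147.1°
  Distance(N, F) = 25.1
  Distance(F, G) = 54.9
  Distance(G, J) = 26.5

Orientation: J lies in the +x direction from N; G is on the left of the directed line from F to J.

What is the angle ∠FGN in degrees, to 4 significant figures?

24.29°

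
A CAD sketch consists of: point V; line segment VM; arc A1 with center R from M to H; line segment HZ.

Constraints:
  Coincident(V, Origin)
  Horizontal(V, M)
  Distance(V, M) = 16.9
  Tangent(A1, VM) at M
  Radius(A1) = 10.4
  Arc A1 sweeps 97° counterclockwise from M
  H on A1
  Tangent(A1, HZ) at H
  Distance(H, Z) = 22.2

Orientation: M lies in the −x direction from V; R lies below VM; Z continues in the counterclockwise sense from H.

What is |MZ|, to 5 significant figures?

34.552

V is at the origin; VM is horizontal with |VM| = 16.9 and M on the −x side, so M = (-16.900, 0.0000). The tangent condition forces RM to be normal to VM, so R = M + (0, -10.4) = (-16.900, -10.400). On A1, M sits at bearing 90° from R; a 97° counterclockwise sweep puts H at bearing 187°, so H = R + 10.4·(cos 187°, sin 187°) = (-27.222, -11.667). The tangent condition forces RH to be normal to HZ, so HZ runs along (−sin 187°, cos 187°); with |HZ| = 22.2, Z = (-24.517, -33.702). Then |MZ| = |Z − M| = 34.552.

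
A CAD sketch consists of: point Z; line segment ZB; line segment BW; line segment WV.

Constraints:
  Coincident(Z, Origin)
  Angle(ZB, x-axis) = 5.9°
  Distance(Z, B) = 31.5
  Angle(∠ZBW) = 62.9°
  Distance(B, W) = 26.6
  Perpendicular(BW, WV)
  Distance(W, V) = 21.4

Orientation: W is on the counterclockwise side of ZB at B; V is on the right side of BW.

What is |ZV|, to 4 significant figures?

50.94

Z is at the origin; ZB runs at 5.9° with length 31.5, so B = 31.5·(cos 5.9°, sin 5.9°) = (31.33, 3.238). ∠ZBW = 62.9°, so BW runs at 5.9° + (180° − 62.9°) = 123.0° from the x-axis; with |BW| = 26.6, W = B + 26.6·(cos 123.0°, sin 123.0°) = (16.85, 25.55). The perpendicularity gives WV at right angles to BW; with |WV| = 21.4 on the right of BW, V = W + 21.4·(0.8387, 0.5446) = (34.79, 37.20). Then |ZV| = |V − Z| = 50.94.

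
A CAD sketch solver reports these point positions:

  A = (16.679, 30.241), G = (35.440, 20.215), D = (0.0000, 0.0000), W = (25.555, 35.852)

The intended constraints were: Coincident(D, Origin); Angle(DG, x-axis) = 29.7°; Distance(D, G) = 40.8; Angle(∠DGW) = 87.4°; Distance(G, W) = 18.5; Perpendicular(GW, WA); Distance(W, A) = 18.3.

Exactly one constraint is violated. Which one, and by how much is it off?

Distance(W, A) = 18.3 — off by 7.80.

D = (0.00, 0.00) ✓; DG at 29.70° ✓; |DG| = 40.80 ✓; ∠DGW = 87.40° ✓; |GW| = 18.50 ✓; ∠(GW, WA) = 90.00° ✓; |WA| = 10.50 ✗.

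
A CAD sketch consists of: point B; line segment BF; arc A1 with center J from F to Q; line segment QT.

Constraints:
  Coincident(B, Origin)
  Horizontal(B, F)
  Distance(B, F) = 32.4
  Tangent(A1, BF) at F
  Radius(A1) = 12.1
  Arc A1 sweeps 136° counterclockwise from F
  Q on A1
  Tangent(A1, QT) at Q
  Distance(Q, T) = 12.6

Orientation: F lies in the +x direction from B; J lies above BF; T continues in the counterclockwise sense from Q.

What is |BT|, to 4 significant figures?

43.37

B is at the origin; BF is horizontal with |BF| = 32.4 and F on the +x side, so F = (32.40, 0.000). The tangent condition forces JF to be normal to BF, so J = F + (0, 12.1) = (32.40, 12.10). On A1, F sits at bearing -90° from J; a 136° counterclockwise sweep puts Q at bearing 46°, so Q = J + 12.1·(cos 46°, sin 46°) = (40.81, 20.80). Tangency of A1 to QT means the radius JQ is perpendicular to QT, so QT runs along (−sin 46°, cos 46°); with |QT| = 12.6, T = (31.74, 29.56). Then |BT| = |T − B| = 43.37.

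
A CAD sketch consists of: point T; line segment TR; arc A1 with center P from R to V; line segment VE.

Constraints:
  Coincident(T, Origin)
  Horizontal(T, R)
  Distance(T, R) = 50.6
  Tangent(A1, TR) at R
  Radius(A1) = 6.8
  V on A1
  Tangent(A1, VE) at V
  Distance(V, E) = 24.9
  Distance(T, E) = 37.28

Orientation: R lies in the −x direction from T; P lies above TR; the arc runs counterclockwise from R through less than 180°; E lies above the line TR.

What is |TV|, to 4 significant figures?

45.32

T is at the origin; TR is horizontal with |TR| = 50.6 and R on the −x side, so R = (-50.60, 0.000). A1 meets TR tangentially, so PR is at right angles to TR, so P = R + (0, 6.8) = (-50.60, 6.800). Since PV ⟂ VE (tangency), |PE| = √(6.8² + 24.9²) = 25.81 regardless of where V sits on A1. So E lies on both circle(T, 37.28) and circle(P, 25.81); the above-TR intersection is E = (-29.92, 22.24). V is the foot of the tangent from E: V = (-45.24, 2.616).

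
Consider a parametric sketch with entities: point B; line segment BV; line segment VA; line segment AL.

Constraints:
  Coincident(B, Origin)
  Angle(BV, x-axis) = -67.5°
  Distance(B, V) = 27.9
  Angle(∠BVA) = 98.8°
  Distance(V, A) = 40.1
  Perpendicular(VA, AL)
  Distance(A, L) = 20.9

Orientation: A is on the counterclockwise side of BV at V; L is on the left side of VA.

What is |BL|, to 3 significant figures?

44.9

B is at the origin; BV runs at -67.5° with length 27.9, so V = 27.9·(cos -67.5°, sin -67.5°) = (10.7, -25.8). ∠BVA = 98.8°, so VA runs at -67.5° + (180° − 98.8°) = 13.7° from the x-axis; with |VA| = 40.1, A = V + 40.1·(cos 13.7°, sin 13.7°) = (49.6, -16.3). VA is perpendicular to AL; with |AL| = 20.9 on the left of VA, L = A + 20.9·(-0.237, 0.972) = (44.7, 4.03). Then |BL| = |L − B| = 44.9.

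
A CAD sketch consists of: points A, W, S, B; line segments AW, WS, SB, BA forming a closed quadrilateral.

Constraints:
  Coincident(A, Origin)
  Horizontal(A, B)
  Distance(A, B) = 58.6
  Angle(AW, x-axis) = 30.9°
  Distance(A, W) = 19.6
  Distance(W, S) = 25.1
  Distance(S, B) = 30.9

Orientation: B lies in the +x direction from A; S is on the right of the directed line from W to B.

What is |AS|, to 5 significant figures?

31.962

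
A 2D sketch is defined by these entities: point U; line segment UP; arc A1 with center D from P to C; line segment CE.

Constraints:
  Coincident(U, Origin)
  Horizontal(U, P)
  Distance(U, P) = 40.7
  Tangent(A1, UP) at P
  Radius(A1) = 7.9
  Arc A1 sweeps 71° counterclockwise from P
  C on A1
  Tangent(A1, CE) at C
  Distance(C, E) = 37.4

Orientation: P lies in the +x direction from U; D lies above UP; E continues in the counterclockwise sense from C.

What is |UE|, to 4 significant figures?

72.78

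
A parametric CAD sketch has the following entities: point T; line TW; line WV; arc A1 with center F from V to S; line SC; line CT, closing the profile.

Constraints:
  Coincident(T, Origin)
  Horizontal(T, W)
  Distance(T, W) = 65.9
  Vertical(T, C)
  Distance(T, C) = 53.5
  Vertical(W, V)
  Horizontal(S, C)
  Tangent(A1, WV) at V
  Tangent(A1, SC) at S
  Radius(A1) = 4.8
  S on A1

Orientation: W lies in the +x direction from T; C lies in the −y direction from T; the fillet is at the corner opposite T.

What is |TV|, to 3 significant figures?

81.9

T is at the origin; T and W share the same y with |TW| = 65.9 and W on the +x side, so W = (65.9, 0.00). TC is vertical with |TC| = 53.5 and C on the −y side, so C = (0.00, -53.5). The virtual corner opposite T is at (65.9, -53.5). The tangent condition forces FV to be normal to WV and tangency of A1 to SC means the radius FS is perpendicular to SC, with radius 4.8, so the center F sits 4.8 in from both sides at F = (61.1, -48.7). That places the tangent points at V = (65.9, -48.7) on WV and S = (61.1, -53.5) on SC. Then |TV| = |V − T| = 81.9.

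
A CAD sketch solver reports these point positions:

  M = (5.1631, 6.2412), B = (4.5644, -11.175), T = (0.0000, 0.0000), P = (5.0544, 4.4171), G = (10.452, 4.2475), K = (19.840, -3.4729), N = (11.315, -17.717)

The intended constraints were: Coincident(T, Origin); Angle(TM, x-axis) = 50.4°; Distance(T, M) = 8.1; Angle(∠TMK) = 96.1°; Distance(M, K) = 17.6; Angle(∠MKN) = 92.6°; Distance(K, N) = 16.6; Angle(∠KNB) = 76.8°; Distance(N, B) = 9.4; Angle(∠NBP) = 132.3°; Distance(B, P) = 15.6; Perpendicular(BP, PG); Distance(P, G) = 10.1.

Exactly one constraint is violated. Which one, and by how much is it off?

Distance(P, G) = 10.1 — off by 4.70.

T = (0.00, 0.00) ✓; TM at 50.40° ✓; |TM| = 8.100 ✓; ∠TMK = 96.10° ✓; |MK| = 17.60 ✓; ∠MKN = 92.60° ✓; |KN| = 16.60 ✓; ∠KNB = 76.80° ✓; |NB| = 9.400 ✓; ∠NBP = 132.3° ✓; |BP| = 15.60 ✓; ∠(BP, PG) = 90.00° ✓; |PG| = 5.400 ✗.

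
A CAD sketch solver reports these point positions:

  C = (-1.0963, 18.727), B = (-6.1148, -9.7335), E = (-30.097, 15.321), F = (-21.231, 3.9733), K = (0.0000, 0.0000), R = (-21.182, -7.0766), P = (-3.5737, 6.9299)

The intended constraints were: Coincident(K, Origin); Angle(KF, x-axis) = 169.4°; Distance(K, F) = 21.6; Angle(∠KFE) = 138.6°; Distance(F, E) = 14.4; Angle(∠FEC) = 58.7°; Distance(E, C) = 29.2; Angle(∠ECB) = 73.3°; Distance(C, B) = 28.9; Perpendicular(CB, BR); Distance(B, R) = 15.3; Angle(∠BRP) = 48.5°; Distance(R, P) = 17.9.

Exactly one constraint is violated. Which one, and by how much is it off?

Distance(R, P) = 17.9 — off by 4.60.

K = (0.00, 0.00) ✓; KF at 169.4° ✓; |KF| = 21.60 ✓; ∠KFE = 138.6° ✓; |FE| = 14.40 ✓; ∠FEC = 58.70° ✓; |EC| = 29.20 ✓; ∠ECB = 73.30° ✓; |CB| = 28.90 ✓; ∠(CB, BR) = 90.00° ✓; |BR| = 15.30 ✓; ∠BRP = 48.50° ✓; |RP| = 22.50 ✗.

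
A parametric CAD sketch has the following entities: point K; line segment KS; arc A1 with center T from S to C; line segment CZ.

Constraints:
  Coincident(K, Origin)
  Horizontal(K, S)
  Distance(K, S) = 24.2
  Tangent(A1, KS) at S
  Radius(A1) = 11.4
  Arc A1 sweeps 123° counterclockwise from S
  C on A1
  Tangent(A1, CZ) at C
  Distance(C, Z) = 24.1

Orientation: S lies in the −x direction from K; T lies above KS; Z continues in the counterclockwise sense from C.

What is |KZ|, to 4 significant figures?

46.92

K is at the origin; K and S share the same y with |KS| = 24.2 and S on the −x side, so S = (-24.20, 0.000). Tangency of A1 to KS means the radius TS is perpendicular to KS, so T = S + (0, 11.4) = (-24.20, 11.40). On A1, S sits at bearing -90° from T; a 123° counterclockwise sweep puts C at bearing 33°, so C = T + 11.4·(cos 33°, sin 33°) = (-14.64, 17.61). Since A1 is tangent to CZ there, TC ⟂ CZ, so CZ runs along (−sin 33°, cos 33°); with |CZ| = 24.1, Z = (-27.76, 37.82). Then |KZ| = |Z − K| = 46.92.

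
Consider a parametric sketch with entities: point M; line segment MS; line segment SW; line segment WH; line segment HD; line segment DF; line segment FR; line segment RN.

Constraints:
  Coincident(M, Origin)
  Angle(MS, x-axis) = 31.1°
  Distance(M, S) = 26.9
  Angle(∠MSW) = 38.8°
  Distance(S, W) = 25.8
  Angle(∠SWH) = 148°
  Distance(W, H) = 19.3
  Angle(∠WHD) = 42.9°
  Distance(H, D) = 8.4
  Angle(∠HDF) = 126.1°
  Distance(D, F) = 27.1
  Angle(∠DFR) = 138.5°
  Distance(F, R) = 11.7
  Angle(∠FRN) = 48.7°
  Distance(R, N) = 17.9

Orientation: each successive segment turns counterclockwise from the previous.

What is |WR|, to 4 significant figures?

22.36

M is at the origin; MS runs at 31.1° with length 26.9, so S = (23.03, 13.89). ∠MSW = 38.8° gives SW at 172.3° from the x-axis; with |SW| = 25.8, W = (-2.534, 17.35). ∠SWH = 148.0° gives WH at -155.7° from the x-axis; with |WH| = 19.3, H = (-20.12, 9.409). ∠WHD = 42.9° gives HD at -18.60° from the x-axis; with |HD| = 8.4, D = (-12.16, 6.730). ∠HDF = 126.1° gives DF at 35.30° from the x-axis; with |DF| = 27.1, F = (9.955, 22.39). ∠DFR = 138.5° gives FR at 76.80° from the x-axis; with |FR| = 11.7, R = (12.63, 33.78). Then |WR| = |R − W| = 22.36.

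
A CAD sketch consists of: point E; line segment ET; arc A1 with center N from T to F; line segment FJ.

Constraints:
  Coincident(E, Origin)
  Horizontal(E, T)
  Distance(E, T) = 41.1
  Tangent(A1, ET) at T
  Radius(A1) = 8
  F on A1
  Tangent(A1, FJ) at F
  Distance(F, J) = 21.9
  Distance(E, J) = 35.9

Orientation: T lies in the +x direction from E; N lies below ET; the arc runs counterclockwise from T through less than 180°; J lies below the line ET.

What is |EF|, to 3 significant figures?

34.1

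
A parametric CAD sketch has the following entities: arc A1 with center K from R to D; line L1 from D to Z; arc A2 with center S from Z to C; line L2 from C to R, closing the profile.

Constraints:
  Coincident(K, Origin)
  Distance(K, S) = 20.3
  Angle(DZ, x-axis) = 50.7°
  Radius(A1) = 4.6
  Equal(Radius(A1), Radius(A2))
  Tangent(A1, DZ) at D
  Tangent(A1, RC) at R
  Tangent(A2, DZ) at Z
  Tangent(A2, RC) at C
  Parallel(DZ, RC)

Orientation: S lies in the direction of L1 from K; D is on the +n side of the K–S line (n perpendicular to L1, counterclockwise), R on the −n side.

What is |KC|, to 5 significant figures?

20.815

The slot axis is L1's direction at 50.7°, so u = (cos 50.7°, sin 50.7°) = (0.63338, 0.77384) and n = (−sin 50.7°, cos 50.7°) = (-0.77384, 0.63338). K is at the origin and S lies 20.3 along u from K, so S = 20.3·u = (12.858, 15.709). Tangency of A1 to both parallel lines with radius 4.6 puts D and R at K ± 4.6·n: D = (-3.5597, 2.9136), R = (3.5597, -2.9136). Equal radii place Z and C the same way about S: Z = S + 4.6·n = (9.2980, 18.623), C = S − 4.6·n = (16.417, 12.795). Then |KC| = |C − K| = 20.815.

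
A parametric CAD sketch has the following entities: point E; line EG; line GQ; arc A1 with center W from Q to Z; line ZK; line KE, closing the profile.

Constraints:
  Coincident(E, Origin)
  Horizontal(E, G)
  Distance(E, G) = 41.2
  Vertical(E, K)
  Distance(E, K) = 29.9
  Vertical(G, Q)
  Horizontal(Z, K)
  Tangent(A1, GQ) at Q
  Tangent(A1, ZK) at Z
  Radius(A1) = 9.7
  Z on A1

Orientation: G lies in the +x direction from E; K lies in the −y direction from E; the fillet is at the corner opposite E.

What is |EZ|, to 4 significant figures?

43.43

E is at the origin; EG is horizontal with |EG| = 41.2 and G on the +x side, so G = (41.20, 0.000). EK is vertical with |EK| = 29.9 and K on the −y side, so K = (0.000, -29.90). The virtual corner opposite E is at (41.20, -29.90). A1 meets GQ tangentially, so WQ is at right angles to GQ and since A1 is tangent to ZK there, WZ ⟂ ZK, with radius 9.7, so the center W sits 9.7 in from both sides at W = (31.50, -20.20). That places the tangent points at Q = (41.20, -20.20) on GQ and Z = (31.50, -29.90) on ZK. Then |EZ| = |Z − E| = 43.43.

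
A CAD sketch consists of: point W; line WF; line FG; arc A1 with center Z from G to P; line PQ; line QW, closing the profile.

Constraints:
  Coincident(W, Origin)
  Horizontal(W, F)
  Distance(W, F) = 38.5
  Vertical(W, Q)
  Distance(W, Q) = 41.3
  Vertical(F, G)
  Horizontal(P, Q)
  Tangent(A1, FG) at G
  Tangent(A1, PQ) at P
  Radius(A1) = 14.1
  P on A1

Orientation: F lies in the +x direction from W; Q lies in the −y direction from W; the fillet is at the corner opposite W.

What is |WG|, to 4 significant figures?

47.14

W is at the origin; W and F share the same y with |WF| = 38.5 and F on the +x side, so F = (38.50, 0.000). W and Q share the same x with |WQ| = 41.3 and Q on the −y side, so Q = (0.000, -41.30). The virtual corner opposite W is at (38.50, -41.30). Since A1 is tangent to FG there, ZG ⟂ FG and since A1 is tangent to PQ there, ZP ⟂ PQ, with radius 14.1, so the center Z sits 14.1 in from both sides at Z = (24.40, -27.20). That places the tangent points at G = (38.50, -27.20) on FG and P = (24.40, -41.30) on PQ. Then |WG| = |G − W| = 47.14.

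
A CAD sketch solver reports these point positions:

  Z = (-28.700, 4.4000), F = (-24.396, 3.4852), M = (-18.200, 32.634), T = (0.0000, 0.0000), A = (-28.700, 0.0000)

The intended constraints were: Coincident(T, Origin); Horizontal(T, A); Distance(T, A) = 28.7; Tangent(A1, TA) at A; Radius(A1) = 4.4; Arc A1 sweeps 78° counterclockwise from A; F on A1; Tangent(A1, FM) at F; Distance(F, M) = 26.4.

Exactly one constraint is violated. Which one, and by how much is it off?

Distance(F, M) = 26.4 — off by 3.40.

T = (0.00, 0.00) ✓; T.y = 0.00, A.y = 0.00 ✓; |TA| = 28.70 ✓; ∠(ZA, AT) = 90.00° ✓; |ZA| = 4.400 ✓; bearing(Z→F) − bearing(Z→A) = 78.00° ✓; |ZF| = 4.400 ✓; ∠(ZF, FM) = 90.00° ✓; |FM| = 29.80 ✗.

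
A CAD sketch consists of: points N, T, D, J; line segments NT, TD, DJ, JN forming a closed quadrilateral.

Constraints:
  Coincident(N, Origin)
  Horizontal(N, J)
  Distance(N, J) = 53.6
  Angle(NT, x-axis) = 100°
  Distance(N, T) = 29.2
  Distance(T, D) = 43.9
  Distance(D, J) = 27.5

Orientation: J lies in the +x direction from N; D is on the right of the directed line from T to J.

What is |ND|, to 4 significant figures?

26.26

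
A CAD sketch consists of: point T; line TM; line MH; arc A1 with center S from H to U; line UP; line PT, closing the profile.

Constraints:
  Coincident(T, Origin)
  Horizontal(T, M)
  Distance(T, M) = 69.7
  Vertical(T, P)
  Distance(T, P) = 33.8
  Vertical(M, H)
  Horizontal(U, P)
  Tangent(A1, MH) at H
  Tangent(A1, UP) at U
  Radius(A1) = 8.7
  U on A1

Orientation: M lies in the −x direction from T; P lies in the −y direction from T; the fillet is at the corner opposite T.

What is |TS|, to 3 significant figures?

66.0

TP is vertical with |TP| = 33.8 and P on the −y side, so P = (0.00, -33.8). The virtual corner opposite T is at (-69.7, -33.8). Since A1 is tangent to MH there, SH ⟂ MH and the tangent condition forces SU to be normal to UP, with radius 8.7, so the center S sits 8.7 in from both sides at S = (-61.0, -25.1). Then |TS| = |S − T| = 66.0.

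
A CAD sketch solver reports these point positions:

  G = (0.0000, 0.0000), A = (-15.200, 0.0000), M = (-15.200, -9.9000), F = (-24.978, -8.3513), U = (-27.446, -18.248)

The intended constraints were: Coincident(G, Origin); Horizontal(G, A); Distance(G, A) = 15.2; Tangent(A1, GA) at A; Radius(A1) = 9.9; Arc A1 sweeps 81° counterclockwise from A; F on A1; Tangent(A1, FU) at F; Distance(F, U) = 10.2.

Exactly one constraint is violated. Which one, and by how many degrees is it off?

Tangent(A1, FU) at F — off by 5.00°.

G = (0.00, 0.00) ✓; G.y = 0.00, A.y = 0.00 ✓; |GA| = 15.20 ✓; ∠(MA, AG) = 90.00° ✓; |MA| = 9.900 ✓; bearing(M→F) − bearing(M→A) = 81.00° ✓; |MF| = 9.900 ✓; ∠(MF, FU) = 95.00° ✗; |FU| = 10.20 ✓.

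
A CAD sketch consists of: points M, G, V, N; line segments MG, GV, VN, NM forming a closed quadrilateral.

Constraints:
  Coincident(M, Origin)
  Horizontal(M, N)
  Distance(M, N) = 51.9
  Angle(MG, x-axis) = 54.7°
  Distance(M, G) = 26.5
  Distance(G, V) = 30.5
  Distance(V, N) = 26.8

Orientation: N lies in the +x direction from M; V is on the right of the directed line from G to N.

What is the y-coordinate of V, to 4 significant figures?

-6.934

Checks: |GV| = 30.50 ✓; |VN| = 26.80 ✓.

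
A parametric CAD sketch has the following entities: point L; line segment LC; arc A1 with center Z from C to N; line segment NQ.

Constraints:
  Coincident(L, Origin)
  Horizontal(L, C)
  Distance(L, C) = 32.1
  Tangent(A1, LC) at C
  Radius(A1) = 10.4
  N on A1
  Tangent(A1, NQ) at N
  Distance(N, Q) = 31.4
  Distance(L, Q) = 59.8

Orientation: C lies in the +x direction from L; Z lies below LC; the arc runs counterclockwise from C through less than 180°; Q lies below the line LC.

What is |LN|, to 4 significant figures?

29.11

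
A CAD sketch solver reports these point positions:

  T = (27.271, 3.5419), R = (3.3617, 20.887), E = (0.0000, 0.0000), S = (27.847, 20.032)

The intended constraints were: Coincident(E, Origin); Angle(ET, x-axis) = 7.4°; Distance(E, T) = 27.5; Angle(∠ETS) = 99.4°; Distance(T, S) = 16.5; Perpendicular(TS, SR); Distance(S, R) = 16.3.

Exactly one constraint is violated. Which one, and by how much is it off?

Distance(S, R) = 16.3 — off by 8.20.

E = (0.00, 0.00) ✓; ET at 7.400° ✓; |ET| = 27.50 ✓; ∠ETS = 99.40° ✓; |TS| = 16.50 ✓; ∠(TS, SR) = 90.00° ✓; |SR| = 24.50 ✗.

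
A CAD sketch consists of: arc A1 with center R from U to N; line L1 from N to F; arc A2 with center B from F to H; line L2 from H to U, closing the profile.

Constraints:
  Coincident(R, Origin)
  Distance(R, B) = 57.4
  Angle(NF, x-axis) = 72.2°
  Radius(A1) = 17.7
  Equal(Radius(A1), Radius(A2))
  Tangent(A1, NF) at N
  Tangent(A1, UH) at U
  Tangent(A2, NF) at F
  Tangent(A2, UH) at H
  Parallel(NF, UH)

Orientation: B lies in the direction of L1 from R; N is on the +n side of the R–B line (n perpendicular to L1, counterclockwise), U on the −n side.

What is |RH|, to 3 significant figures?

60.1

The slot axis is L1's direction at 72.2°, so u = (cos 72.2°, sin 72.2°) = (0.306, 0.952) and n = (−sin 72.2°, cos 72.2°) = (-0.952, 0.306). R is at the origin and B lies 57.4 along u from R, so B = 57.4·u = (17.5, 54.7). Tangency of A1 to both parallel lines with radius 17.7 puts N and U at R ± 17.7·n: N = (-16.9, 5.41), U = (16.9, -5.41). Equal radii place F and H the same way about B: F = B + 17.7·n = (0.694, 60.1), H = B − 17.7·n = (34.4, 49.2). Then |RH| = |H − R| = 60.1.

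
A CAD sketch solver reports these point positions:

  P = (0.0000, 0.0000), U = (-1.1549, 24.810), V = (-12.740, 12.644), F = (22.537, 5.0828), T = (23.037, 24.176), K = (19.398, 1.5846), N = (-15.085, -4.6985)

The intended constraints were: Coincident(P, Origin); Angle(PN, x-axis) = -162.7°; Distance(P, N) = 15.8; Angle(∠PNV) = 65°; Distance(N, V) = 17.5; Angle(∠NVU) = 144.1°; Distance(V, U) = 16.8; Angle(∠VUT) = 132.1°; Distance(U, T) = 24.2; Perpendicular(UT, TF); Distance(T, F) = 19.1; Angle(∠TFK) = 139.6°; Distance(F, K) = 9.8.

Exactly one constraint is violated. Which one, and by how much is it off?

Distance(F, K) = 9.8 — off by 5.10.

P = (0.00, 0.00) ✓; PN at -162.7° ✓; |PN| = 15.80 ✓; ∠PNV = 65.00° ✓; |NV| = 17.50 ✓; ∠NVU = 144.1° ✓; |VU| = 16.80 ✓; ∠VUT = 132.1° ✓; |UT| = 24.20 ✓; ∠(UT, TF) = 90.00° ✓; |TF| = 19.10 ✓; ∠TFK = 139.6° ✓; |FK| = 4.700 ✗.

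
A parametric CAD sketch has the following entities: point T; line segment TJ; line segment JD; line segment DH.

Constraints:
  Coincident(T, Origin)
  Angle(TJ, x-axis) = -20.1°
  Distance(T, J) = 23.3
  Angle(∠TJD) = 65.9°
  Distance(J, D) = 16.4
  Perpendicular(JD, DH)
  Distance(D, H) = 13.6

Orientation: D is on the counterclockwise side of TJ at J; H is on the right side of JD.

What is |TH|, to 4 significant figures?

35.54

∠TJD = 65.9°, so JD runs at -20.1° + (180° − 65.9°) = 94.00° from the x-axis; with |JD| = 16.4, D = J + 16.4·(cos 94.00°, sin 94.00°) = (20.74, 8.353). JD ⟂ DH; with |DH| = 13.6 on the right of JD, H = D + 13.6·(0.9976, 0.06976) = (34.30, 9.301). Then |TH| = |H − T| = 35.54.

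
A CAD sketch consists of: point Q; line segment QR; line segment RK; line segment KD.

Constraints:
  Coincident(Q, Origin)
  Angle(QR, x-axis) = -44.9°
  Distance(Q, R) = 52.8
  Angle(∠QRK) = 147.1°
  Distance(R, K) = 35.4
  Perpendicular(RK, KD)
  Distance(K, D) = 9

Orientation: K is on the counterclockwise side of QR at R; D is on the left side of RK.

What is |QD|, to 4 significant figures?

82.12

∠QRK = 147.1°, so RK runs at -44.9° + (180° − 147.1°) = -12.00° from the x-axis; with |RK| = 35.4, K = R + 35.4·(cos -12.00°, sin -12.00°) = (72.03, -44.63). RK is perpendicular to KD; with |KD| = 9.0 on the left of RK, D = K + 9.0·(0.2079, 0.9781) = (73.90, -35.83). Then |QD| = |D − Q| = 82.12.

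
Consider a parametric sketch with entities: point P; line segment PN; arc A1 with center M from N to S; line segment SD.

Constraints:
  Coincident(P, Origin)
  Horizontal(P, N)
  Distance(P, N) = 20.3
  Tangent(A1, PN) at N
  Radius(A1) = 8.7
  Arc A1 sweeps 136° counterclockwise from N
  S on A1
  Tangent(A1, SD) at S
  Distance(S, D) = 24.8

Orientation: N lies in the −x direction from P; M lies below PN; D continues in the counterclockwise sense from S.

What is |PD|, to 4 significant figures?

33.29

On A1, N sits at bearing 90° from M; a 136° counterclockwise sweep puts S at bearing 226°, so S = M + 8.7·(cos 226°, sin 226°) = (-26.34, -14.96). Tangency of A1 to SD means the radius MS is perpendicular to SD, so SD runs along (−sin 226°, cos 226°); with |SD| = 24.8, D = (-8.504, -32.19). Then |PD| = |D − P| = 33.29.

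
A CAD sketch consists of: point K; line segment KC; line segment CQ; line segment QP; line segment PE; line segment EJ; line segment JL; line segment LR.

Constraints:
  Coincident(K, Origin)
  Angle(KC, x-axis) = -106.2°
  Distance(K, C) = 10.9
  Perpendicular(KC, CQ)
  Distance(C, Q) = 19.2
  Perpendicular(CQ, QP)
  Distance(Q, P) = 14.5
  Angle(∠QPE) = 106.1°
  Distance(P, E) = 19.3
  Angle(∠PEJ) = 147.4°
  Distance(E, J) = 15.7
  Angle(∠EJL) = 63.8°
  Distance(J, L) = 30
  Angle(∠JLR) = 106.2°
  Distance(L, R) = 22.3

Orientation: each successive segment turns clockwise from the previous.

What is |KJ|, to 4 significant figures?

15.08

K is at the origin; KC runs at -106.2° with length 10.9, so C = (-3.041, -10.47). KC ⟂ CQ, so CQ runs at 163.8°; with |CQ| = 19.2, Q = (-21.48, -5.111). CQ is perpendicular to QP, so QP runs at 73.80°; with |QP| = 14.5, P = (-17.43, 8.814). ∠QPE = 106.1° gives PE at -0.1000° from the x-axis; with |PE| = 19.3, E = (1.867, 8.780). ∠PEJ = 147.4° gives EJ at -32.70° from the x-axis; with |EJ| = 15.7, J = (15.08, 0.2982). Then |KJ| = |J − K| = 15.08.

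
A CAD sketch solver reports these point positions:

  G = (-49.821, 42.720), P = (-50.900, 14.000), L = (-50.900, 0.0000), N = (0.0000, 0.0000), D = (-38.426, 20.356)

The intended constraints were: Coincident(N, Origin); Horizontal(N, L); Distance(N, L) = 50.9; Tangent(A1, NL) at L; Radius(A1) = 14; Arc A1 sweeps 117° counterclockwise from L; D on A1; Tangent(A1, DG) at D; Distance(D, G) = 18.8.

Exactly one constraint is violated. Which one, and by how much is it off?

Distance(D, G) = 18.8 — off by 6.30.

N = (0.00, 0.00) ✓; N.y = 0.00, L.y = 0.00 ✓; |NL| = 50.90 ✓; ∠(PL, LN) = 90.00° ✓; |PL| = 14.00 ✓; bearing(P→D) − bearing(P→L) = 117.0° ✓; |PD| = 14.00 ✓; ∠(PD, DG) = 90.00° ✓; |DG| = 25.10 ✗.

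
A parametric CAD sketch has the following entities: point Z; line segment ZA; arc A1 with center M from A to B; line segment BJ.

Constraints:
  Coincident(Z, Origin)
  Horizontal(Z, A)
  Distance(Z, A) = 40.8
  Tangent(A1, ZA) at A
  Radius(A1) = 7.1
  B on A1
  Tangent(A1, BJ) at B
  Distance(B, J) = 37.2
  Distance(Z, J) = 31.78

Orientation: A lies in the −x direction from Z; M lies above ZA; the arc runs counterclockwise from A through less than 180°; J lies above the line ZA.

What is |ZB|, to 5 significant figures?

35.606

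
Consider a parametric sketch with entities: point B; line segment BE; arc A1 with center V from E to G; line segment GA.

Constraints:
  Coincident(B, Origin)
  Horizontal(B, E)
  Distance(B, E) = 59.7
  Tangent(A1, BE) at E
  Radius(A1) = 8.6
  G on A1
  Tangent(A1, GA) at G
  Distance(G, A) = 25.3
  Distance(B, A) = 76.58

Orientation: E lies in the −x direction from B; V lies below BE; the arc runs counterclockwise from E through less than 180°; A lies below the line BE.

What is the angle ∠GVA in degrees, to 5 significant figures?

71.226°

Checks: ∠(VE, EB) = 90.00° ✓; |VE| = 8.600 ✓; |VG| = 8.600 ✓; ∠(VG, GA) = 90.00° ✓; |GA| = 25.30 ✓; |BA| = 76.58 ✓.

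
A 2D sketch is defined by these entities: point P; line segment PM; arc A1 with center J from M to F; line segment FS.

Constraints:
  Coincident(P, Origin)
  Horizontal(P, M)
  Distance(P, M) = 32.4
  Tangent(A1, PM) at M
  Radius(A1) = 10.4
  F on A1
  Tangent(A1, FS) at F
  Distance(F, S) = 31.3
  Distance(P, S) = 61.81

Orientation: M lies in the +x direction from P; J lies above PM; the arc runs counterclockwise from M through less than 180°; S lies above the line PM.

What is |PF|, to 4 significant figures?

43.60

P is at the origin; P and M share the same y with |PM| = 32.4 and M on the +x side, so M = (32.40, 0.000). The tangent condition forces JM to be normal to PM, so J = M + (0, 10.4) = (32.40, 10.40). Since JF ⟂ FS (tangency), |JS| = √(10.4² + 31.3²) = 32.98 regardless of where F sits on A1. So S lies on both circle(P, 61.81) and circle(J, 32.98); the above-PM intersection is S = (47.25, 39.85). F is the foot of the tangent from S: F = (42.69, 8.885).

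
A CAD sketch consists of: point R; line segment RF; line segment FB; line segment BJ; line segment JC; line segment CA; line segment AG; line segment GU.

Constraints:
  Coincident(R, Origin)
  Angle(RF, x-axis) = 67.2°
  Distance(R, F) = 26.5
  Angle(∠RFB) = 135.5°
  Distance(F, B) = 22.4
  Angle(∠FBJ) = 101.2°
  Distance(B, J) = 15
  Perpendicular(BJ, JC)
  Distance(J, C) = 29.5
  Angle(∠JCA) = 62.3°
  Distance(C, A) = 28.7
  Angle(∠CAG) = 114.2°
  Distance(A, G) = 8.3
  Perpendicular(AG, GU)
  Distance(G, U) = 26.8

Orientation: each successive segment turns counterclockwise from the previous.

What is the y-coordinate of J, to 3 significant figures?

42.5

R is at the origin; RF runs at 67.2° with length 26.5, so F = (10.3, 24.4). ∠RFB = 135.5° gives FB at 112° from the x-axis; with |FB| = 22.4, B = (1.99, 45.2). ∠FBJ = 101.2° gives BJ at -170° from the x-axis; with |BJ| = 15.0, J = (-12.8, 42.5). So J.y = 42.5.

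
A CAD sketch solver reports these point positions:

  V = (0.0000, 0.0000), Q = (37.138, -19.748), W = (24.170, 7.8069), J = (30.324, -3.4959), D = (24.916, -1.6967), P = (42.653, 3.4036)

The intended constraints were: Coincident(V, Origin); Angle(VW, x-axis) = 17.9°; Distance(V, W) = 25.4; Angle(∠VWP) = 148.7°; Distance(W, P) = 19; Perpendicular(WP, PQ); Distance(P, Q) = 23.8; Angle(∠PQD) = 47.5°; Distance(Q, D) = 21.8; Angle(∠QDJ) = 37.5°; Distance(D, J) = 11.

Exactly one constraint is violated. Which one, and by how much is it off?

Distance(D, J) = 11 — off by 5.30.

V = (0.00, 0.00) ✓; VW at 17.90° ✓; |VW| = 25.40 ✓; ∠VWP = 148.7° ✓; |WP| = 19.00 ✓; ∠(WP, PQ) = 90.00° ✓; |PQ| = 23.80 ✓; ∠PQD = 47.50° ✓; |QD| = 21.80 ✓; ∠QDJ = 37.50° ✓; |DJ| = 5.699 ✗.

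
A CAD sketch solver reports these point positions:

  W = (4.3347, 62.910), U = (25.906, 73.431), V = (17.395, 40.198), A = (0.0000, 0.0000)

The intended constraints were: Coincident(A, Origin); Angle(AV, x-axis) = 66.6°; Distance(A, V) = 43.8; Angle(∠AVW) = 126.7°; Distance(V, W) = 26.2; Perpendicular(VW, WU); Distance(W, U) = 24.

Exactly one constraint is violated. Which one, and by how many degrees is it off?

Perpendicular(VW, WU) — off by 3.90°.

A = (0.00, 0.00) ✓; AV at 66.60° ✓; |AV| = 43.80 ✓; ∠AVW = 126.7° ✓; |VW| = 26.20 ✓; ∠(VW, WU) = 93.90° ✗; |WU| = 24.00 ✓.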